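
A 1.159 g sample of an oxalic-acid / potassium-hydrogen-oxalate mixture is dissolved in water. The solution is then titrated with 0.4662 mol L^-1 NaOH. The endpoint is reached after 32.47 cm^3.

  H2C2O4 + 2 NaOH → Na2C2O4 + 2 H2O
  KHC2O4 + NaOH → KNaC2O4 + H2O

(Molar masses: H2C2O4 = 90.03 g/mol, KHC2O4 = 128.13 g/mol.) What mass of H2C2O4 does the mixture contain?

0.4228 g

n(NaOH) = 0.03247 × 0.4662 = 0.01514 mol
Let x = n(H2C2O4), y = n(KHC2O4).
Titrant: 2x + 1y = 0.01514;  mass: 90.03x + 128.13y = 1.159
Solving, x = 4.696 × 10^-3 mol, y = 5.746 × 10^-3 mol
mass of H2C2O4 = 4.696 × 10^-3 × 90.03 = 0.4228 g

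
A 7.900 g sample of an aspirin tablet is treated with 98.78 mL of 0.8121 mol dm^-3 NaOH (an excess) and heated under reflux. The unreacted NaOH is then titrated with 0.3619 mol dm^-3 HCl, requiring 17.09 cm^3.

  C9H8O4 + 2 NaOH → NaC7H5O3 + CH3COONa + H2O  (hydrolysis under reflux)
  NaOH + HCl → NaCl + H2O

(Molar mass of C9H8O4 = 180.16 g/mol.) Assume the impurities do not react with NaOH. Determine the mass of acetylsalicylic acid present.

n(NaOH) added = 0.09878 × 0.8121 = 0.08022 mol
n(HCl) used in back-titration = 0.01709 × 0.3619 = 6.185 × 10^-3 mol
n(NaOH) left over = 6.185 × 10^-3 mol (1:1 ratio)
n(NaOH) consumed by analyte = 0.08022 − 6.185 × 10^-3 = 0.07403 mol
From the 1:2 ratio, n(C9H8O4) = 1/2 × 0.07403 = 0.03702 mol
mass of C9H8O4 = 0.03702 × 180.16 = 6.669 g

6.669 g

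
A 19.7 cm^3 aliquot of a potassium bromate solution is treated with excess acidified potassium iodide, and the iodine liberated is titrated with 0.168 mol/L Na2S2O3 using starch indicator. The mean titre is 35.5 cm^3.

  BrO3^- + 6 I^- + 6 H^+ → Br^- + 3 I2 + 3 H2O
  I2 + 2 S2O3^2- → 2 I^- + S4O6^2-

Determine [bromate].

n(S2O3^2-) = 0.0355 × 0.168 = 5.96 × 10^-3 mol
n(I2) = n(S2O3^2-)/2 = 2.98 × 10^-3 mol
From the 1:3 ratio, n(BrO3^-) in the aliquot = 1/3 × 2.98 × 10^-3 = 9.94 × 10^-4 mol
[BrO3^-] = 9.94 × 10^-4 / 0.0197 = 0.0505 mol/L

0.0505 mol/L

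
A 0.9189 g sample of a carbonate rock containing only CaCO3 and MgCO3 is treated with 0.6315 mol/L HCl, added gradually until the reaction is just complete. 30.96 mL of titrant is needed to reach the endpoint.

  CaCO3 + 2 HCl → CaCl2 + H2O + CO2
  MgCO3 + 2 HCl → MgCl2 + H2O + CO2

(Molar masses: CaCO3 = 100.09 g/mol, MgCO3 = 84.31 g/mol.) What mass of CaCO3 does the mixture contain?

n(HCl) = 0.03096 × 0.6315 = 0.01955 mol
Let x = n(CaCO3), y = n(MgCO3).
Titrant: 2x + 2y = 0.01955;  mass: 100.09x + 84.31y = 0.9189
Solving, x = 6.002 × 10^-3 mol, y = 3.773 × 10^-3 mol
mass of CaCO3 = 6.002 × 10^-3 × 100.09 = 0.6008 g

0.6008 g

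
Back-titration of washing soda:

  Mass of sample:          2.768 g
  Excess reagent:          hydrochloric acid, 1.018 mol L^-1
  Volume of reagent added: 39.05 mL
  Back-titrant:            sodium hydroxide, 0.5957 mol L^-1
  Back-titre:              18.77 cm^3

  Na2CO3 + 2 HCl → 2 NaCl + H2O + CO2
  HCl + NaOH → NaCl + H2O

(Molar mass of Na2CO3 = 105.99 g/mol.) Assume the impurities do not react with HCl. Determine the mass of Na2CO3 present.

1.514 g

n(HCl) added = 0.03905 × 1.018 = 0.03975 mol
n(NaOH) used in back-titration = 0.01877 × 0.5957 = 0.01118 mol
n(HCl) left over = 0.01118 mol (1:1 ratio)
n(HCl) consumed by analyte = 0.03975 − 0.01118 = 0.02857 mol
From the 1:2 ratio, n(Na2CO3) = 1/2 × 0.02857 = 0.01429 mol
mass of Na2CO3 = 0.01429 × 105.99 = 1.514 g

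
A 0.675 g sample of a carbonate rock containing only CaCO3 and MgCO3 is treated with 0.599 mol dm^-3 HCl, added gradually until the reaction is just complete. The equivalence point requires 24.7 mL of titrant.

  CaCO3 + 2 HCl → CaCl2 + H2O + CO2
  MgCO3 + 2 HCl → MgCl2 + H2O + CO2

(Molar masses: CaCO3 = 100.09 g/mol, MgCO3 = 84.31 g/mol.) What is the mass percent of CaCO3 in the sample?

n(HCl) = 0.0247 × 0.599 = 0.0148 mol
Let x = n(CaCO3), y = n(MgCO3).
Titrant: 2x + 2y = 0.0148;  mass: 100.09x + 84.31y = 0.675
Solving, x = 3.25 × 10^-3 mol, y = 4.15 × 10^-3 mol
mass of CaCO3 = 3.25 × 10^-3 × 100.09 = 0.325 g
% CaCO3 = 0.325 / 0.675 × 100 = 48.2 %

48.2 %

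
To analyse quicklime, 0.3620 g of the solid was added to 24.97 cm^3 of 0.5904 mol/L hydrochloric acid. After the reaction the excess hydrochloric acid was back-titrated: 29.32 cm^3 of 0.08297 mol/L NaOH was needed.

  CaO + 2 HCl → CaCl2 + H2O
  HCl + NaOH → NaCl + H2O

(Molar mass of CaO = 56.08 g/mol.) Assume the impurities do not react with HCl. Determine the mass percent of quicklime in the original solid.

95.35 %

n(HCl) added = 0.02497 × 0.5904 = 0.01474 mol
n(NaOH) used in back-titration = 0.02932 × 0.08297 = 2.433 × 10^-3 mol
n(HCl) left over = 2.433 × 10^-3 mol (1:1 ratio)
n(HCl) consumed by analyte = 0.01474 − 2.433 × 10^-3 = 0.01231 mol
From the 1:2 ratio, n(CaO) = 1/2 × 0.01231 = 6.155 × 10^-3 mol
mass of CaO = 6.155 × 10^-3 × 56.08 = 0.3452 g
% CaO = 0.3452 / 0.3620 × 100 = 95.35 %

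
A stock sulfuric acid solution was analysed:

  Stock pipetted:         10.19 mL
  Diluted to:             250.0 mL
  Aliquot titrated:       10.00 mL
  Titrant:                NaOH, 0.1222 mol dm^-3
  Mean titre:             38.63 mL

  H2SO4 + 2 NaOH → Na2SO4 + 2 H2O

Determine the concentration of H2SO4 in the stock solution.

n(NaOH) = 0.03863 × 0.1222 = 4.721 × 10^-3 mol
From the 1:2 ratio, n(H2SO4) in the aliquot = 1/2 × 4.721 × 10^-3 = 2.360 × 10^-3 mol
[H2SO4]_dilute = 2.360 × 10^-3 / 0.01000 = 0.2360 mol/L
Dilution factor = 250.0 / 10.19 = 24.53
[H2SO4]_stock = 0.2360 × 24.53 = 5.791 mol/L

5.791 mol/L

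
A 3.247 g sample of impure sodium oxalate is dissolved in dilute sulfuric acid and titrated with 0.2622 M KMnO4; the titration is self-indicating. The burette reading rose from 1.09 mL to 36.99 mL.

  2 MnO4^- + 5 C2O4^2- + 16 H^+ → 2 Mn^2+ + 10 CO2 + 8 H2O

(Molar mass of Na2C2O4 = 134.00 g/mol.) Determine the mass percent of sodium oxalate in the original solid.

n(KMnO4) = 0.03590 L × 0.2622 mol/L = 9.413 × 10^-3 mol
From the 5:2 ratio, n(Na2C2O4) = 5/2 × 9.413 × 10^-3 = 0.02353 mol
mass of Na2C2O4 = 0.02353 × 134.00 g/mol = 3.153 g
% Na2C2O4 = 3.153 / 3.247 × 100 = 97.12 %

97.12 %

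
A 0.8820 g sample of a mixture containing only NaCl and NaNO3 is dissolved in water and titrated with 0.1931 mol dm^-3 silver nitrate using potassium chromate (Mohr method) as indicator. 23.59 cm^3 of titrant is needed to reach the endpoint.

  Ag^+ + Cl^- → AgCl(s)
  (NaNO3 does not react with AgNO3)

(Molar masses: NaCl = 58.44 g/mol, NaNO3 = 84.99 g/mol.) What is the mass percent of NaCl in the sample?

n(AgNO3) = 0.02359 × 0.1931 = 4.555 × 10^-3 mol
Let x = n(NaCl), y = n(NaNO3).
Titrant: 1x = 4.555 × 10^-3;  mass: 58.44x + 84.99y = 0.8820
Solving, x = 4.555 × 10^-3 mol, y = 7.245 × 10^-3 mol
mass of NaCl = 4.555 × 10^-3 × 58.44 = 0.2662 g
% NaCl = 0.2662 / 0.8820 × 100 = 30.18 %

30.18 %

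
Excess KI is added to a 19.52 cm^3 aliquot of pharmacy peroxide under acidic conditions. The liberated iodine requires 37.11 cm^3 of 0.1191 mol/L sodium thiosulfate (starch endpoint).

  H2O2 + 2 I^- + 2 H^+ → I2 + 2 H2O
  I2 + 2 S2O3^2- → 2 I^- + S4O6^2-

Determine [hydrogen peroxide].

0.1132 mol/L

n(S2O3^2-) = 0.03711 × 0.1191 = 4.420 × 10^-3 mol
n(I2) = n(S2O3^2-)/2 = 2.210 × 10^-3 mol
n(H2O2) in the aliquot = 2.210 × 10^-3 mol (1:1 ratio)
[H2O2] = 2.210 × 10^-3 / 0.01952 = 0.1132 mol/L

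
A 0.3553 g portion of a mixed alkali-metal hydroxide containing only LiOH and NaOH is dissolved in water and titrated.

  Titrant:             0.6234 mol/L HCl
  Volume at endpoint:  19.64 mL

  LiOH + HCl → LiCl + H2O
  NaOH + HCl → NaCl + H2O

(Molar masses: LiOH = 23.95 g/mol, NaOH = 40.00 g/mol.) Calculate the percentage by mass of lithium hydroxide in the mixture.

n(HCl) = 0.01964 × 0.6234 = 0.01224 mol
Let x = n(LiOH), y = n(NaOH).
Titrant: 1x + 1y = 0.01224;  mass: 23.95x + 40.00y = 0.3553
Solving, x = 8.377 × 10^-3 mol, y = 3.867 × 10^-3 mol
mass of LiOH = 8.377 × 10^-3 × 23.95 = 0.2006 g
% LiOH = 0.2006 / 0.3553 × 100 = 56.46 %

56.46 %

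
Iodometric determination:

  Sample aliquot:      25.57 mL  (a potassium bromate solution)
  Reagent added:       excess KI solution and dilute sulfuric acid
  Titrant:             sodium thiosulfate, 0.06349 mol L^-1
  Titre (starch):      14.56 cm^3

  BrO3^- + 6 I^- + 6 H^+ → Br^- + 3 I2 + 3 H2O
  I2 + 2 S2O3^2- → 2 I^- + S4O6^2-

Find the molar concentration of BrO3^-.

n(S2O3^2-) = 0.01456 × 0.06349 = 9.244 × 10^-4 mol
n(I2) = n(S2O3^2-)/2 = 4.622 × 10^-4 mol
From the 1:3 ratio, n(BrO3^-) in the aliquot = 1/3 × 4.622 × 10^-4 = 1.541 × 10^-4 mol
[BrO3^-] = 1.541 × 10^-4 / 0.02557 = 0.006025 mol/L

0.006025 mol/L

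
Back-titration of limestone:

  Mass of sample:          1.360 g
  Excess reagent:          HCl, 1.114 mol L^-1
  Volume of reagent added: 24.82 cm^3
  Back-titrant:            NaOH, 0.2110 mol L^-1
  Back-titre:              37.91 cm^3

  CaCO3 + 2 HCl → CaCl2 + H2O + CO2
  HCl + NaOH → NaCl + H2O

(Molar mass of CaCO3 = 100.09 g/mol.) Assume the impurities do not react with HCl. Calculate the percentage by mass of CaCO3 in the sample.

n(HCl) added = 0.02482 × 1.114 = 0.02765 mol
n(NaOH) used in back-titration = 0.03791 × 0.2110 = 7.999 × 10^-3 mol
n(HCl) left over = 7.999 × 10^-3 mol (1:1 ratio)
n(HCl) consumed by analyte = 0.02765 − 7.999 × 10^-3 = 0.01965 mol
From the 1:2 ratio, n(CaCO3) = 1/2 × 0.01965 = 9.825 × 10^-3 mol
mass of CaCO3 = 9.825 × 10^-3 × 100.09 = 0.9834 g
% CaCO3 = 0.9834 / 1.360 × 100 = 72.31 %

72.31 %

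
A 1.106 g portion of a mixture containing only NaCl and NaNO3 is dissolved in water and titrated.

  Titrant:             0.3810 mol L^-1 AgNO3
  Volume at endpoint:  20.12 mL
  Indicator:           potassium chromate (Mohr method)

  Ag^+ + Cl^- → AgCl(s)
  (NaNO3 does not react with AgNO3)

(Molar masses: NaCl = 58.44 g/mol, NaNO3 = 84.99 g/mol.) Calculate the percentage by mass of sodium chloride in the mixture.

n(AgNO3) = 0.02012 × 0.3810 = 7.666 × 10^-3 mol
Let x = n(NaCl), y = n(NaNO3).
Titrant: 1x = 7.666 × 10^-3;  mass: 58.44x + 84.99y = 1.106
Solving, x = 7.666 × 10^-3 mol, y = 7.742 × 10^-3 mol
mass of NaCl = 7.666 × 10^-3 × 58.44 = 0.4480 g
% NaCl = 0.4480 / 1.106 × 100 = 40.50 %

40.50 %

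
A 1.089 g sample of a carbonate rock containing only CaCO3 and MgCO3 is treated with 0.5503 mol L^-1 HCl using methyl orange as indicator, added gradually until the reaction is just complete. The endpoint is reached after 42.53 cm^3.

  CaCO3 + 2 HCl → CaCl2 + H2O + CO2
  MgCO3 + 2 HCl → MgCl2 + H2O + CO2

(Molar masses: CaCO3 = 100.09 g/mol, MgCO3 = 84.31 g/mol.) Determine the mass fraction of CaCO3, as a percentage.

59.64 %

n(HCl) = 0.04253 × 0.5503 = 0.02340 mol
Let x = n(CaCO3), y = n(MgCO3).
Titrant: 2x + 2y = 0.02340;  mass: 100.09x + 84.31y = 1.089
Solving, x = 6.489 × 10^-3 mol, y = 5.213 × 10^-3 mol
mass of CaCO3 = 6.489 × 10^-3 × 100.09 = 0.6495 g
% CaCO3 = 0.6495 / 1.089 × 100 = 59.64 %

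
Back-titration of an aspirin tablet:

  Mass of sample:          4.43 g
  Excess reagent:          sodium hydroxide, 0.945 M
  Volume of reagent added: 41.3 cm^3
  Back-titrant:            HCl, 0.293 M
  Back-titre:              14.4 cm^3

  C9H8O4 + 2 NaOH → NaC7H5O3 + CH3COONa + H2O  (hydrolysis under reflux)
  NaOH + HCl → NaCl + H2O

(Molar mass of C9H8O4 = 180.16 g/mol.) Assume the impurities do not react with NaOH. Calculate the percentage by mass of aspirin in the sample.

70.8 %

n(NaOH) added = 0.0413 × 0.945 = 0.0390 mol
n(HCl) used in back-titration = 0.0144 × 0.293 = 4.22 × 10^-3 mol
n(NaOH) left over = 4.22 × 10^-3 mol (1:1 ratio)
n(NaOH) consumed by analyte = 0.0390 − 4.22 × 10^-3 = 0.0348 mol
From the 1:2 ratio, n(C9H8O4) = 1/2 × 0.0348 = 0.0174 mol
mass of C9H8O4 = 0.0174 × 180.16 = 3.14 g
% C9H8O4 = 3.14 / 4.43 × 100 = 70.8 %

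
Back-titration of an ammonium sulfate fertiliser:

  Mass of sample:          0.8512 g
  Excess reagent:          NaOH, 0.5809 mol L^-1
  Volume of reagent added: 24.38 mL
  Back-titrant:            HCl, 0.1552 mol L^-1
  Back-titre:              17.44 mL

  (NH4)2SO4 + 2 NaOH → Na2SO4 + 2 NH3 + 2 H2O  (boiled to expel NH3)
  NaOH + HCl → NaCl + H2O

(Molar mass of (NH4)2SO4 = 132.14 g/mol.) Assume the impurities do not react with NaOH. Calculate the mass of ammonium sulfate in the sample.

n(NaOH) added = 0.02438 × 0.5809 = 0.01416 mol
n(HCl) used in back-titration = 0.01744 × 0.1552 = 2.707 × 10^-3 mol
n(NaOH) left over = 2.707 × 10^-3 mol (1:1 ratio)
n(NaOH) consumed by analyte = 0.01416 − 2.707 × 10^-3 = 0.01146 mol
From the 1:2 ratio, n((NH4)2SO4) = 1/2 × 0.01146 = 5.728 × 10^-3 mol
mass of (NH4)2SO4 = 5.728 × 10^-3 × 132.14 = 0.7569 g

0.7569 g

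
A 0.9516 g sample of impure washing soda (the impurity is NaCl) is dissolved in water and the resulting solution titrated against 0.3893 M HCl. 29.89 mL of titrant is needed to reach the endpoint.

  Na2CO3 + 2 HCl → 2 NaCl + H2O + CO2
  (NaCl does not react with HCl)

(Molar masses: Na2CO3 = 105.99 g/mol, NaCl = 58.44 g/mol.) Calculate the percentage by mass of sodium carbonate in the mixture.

n(HCl) = 0.02989 × 0.3893 = 0.01164 mol
Let x = n(Na2CO3), y = n(NaCl).
Titrant: 2x = 0.01164;  mass: 105.99x + 58.44y = 0.9516
Solving, x = 5.818 × 10^-3 mol, y = 5.731 × 10^-3 mol
mass of Na2CO3 = 5.818 × 10^-3 × 105.99 = 0.6167 g
% Na2CO3 = 0.6167 / 0.9516 × 100 = 64.80 %

64.80 %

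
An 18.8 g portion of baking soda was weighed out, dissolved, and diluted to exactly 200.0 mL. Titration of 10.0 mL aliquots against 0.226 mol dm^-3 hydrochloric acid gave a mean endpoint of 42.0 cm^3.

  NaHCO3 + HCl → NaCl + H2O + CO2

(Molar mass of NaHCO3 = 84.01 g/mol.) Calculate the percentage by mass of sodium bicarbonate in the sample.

n(HCl) per titration = 0.0420 × 0.226 = 9.49 × 10^-3 mol
n(NaHCO3) in each aliquot = 9.49 × 10^-3 mol (1:1 ratio)
n(NaHCO3) in the whole flask = 9.49 × 10^-3 × 200.0/10.0 = 0.190 mol
mass of NaHCO3 = 0.190 × 84.01 = 15.9 g
% NaHCO3 = 15.9 / 18.8 × 100 = 84.8 %

84.8 %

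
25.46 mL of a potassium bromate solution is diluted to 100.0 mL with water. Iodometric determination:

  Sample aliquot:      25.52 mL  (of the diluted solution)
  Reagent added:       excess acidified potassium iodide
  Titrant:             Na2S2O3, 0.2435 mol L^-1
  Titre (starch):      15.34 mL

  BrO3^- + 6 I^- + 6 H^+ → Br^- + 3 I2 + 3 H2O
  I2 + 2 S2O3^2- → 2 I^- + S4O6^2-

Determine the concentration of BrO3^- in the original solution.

0.09582 mol/L

n(S2O3^2-) = 0.01534 × 0.2435 = 3.735 × 10^-3 mol
n(I2) = n(S2O3^2-)/2 = 1.868 × 10^-3 mol
From the 1:3 ratio, n(BrO3^-) in the aliquot = 1/3 × 1.868 × 10^-3 = 6.225 × 10^-4 mol
[BrO3^-]_dilute = 6.225 × 10^-4 / 0.02552 = 0.02439 mol/L
[BrO3^-]_original = 0.02439 × 100.0/25.46 = 0.09582 mol/L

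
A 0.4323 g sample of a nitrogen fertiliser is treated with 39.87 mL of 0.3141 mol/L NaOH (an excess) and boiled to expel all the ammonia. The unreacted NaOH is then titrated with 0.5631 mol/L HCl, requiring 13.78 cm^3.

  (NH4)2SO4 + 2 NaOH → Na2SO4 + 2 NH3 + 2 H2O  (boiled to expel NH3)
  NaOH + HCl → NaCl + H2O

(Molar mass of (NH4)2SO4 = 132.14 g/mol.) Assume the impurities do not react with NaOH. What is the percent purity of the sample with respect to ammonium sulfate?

n(NaOH) added = 0.03987 × 0.3141 = 0.01252 mol
n(HCl) used in back-titration = 0.01378 × 0.5631 = 7.760 × 10^-3 mol
n(NaOH) left over = 7.760 × 10^-3 mol (1:1 ratio)
n(NaOH) consumed by analyte = 0.01252 − 7.760 × 10^-3 = 4.764 × 10^-3 mol
From the 1:2 ratio, n((NH4)2SO4) = 1/2 × 4.764 × 10^-3 = 2.382 × 10^-3 mol
mass of (NH4)2SO4 = 2.382 × 10^-3 × 132.14 = 0.3147 g
% (NH4)2SO4 = 0.3147 / 0.4323 × 100 = 72.80 %

72.80 %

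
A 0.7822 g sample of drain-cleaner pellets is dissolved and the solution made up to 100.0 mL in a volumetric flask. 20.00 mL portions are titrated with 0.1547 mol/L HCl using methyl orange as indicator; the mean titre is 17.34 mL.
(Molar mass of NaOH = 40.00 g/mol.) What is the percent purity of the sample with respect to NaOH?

68.59 %

NaOH + HCl → NaCl + H2O
n(HCl) per titration = 0.01734 × 0.1547 = 2.682 × 10^-3 mol
n(NaOH) in each aliquot = 2.682 × 10^-3 mol (1:1 ratio)
n(NaOH) in the whole flask = 2.682 × 10^-3 × 100.0/20.00 = 0.01341 mol
mass of NaOH = 0.01341 × 40.00 = 0.5365 g
% NaOH = 0.5365 / 0.7822 × 100 = 68.59 %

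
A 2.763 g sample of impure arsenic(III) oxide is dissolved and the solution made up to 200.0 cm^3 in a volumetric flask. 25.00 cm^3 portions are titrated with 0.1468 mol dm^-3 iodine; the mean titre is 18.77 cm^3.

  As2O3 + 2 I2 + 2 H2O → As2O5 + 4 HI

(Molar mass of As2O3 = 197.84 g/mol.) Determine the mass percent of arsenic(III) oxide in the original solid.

78.92 %

n(I2) per titration = 0.01877 × 0.1468 = 2.755 × 10^-3 mol
From the 1:2 ratio, n(As2O3) in each aliquot = 1/2 × 2.755 × 10^-3 = 1.378 × 10^-3 mol
n(As2O3) in the whole flask = 1.378 × 10^-3 × 200.0/25.00 = 0.01102 mol
mass of As2O3 = 0.01102 × 197.84 = 2.181 g
% As2O3 = 2.181 / 2.763 × 100 = 78.92 %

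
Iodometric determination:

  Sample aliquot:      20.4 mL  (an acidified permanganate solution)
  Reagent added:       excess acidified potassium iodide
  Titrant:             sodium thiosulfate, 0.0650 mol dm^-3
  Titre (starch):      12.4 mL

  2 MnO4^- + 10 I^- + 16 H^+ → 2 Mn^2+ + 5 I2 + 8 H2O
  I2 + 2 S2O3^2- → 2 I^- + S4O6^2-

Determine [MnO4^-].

0.00790 mol/L

n(S2O3^2-) = 0.0124 × 0.0650 = 8.06 × 10^-4 mol
n(I2) = n(S2O3^2-)/2 = 4.03 × 10^-4 mol
From the 2:5 ratio, n(MnO4^-) in the aliquot = 2/5 × 4.03 × 10^-4 = 1.61 × 10^-4 mol
[MnO4^-] = 1.61 × 10^-4 / 0.0204 = 0.00790 mol/L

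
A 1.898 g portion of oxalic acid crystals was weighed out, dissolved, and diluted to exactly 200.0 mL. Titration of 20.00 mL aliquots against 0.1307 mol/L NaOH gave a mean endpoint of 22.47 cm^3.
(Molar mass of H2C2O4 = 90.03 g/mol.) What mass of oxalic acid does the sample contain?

1.322 g

H2C2O4 + 2 NaOH → Na2C2O4 + 2 H2O
n(NaOH) per titration = 0.02247 × 0.1307 = 2.937 × 10^-3 mol
From the 1:2 ratio, n(H2C2O4) in each aliquot = 1/2 × 2.937 × 10^-3 = 1.468 × 10^-3 mol
n(H2C2O4) in the whole flask = 1.468 × 10^-3 × 200.0/20.00 = 0.01468 mol
mass of H2C2O4 = 0.01468 × 90.03 = 1.322 g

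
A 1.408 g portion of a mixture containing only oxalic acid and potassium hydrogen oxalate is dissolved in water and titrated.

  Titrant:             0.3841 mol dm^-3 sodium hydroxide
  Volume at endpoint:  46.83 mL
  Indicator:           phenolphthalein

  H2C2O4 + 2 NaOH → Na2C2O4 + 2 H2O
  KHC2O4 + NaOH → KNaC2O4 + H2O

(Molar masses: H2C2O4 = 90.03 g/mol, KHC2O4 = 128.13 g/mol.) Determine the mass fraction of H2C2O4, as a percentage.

n(NaOH) = 0.04683 × 0.3841 = 0.01799 mol
Let x = n(H2C2O4), y = n(KHC2O4).
Titrant: 2x + 1y = 0.01799;  mass: 90.03x + 128.13y = 1.408
Solving, x = 5.394 × 10^-3 mol, y = 7.198 × 10^-3 mol
mass of H2C2O4 = 5.394 × 10^-3 × 90.03 = 0.4857 g
% H2C2O4 = 0.4857 / 1.408 × 100 = 34.49 %

34.49 %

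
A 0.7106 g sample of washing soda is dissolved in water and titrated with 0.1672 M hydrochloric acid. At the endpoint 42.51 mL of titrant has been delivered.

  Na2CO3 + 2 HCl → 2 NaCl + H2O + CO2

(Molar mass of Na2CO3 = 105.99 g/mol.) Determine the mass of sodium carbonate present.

0.3767 g

n(HCl) = 0.04251 L × 0.1672 mol/L = 7.108 × 10^-3 mol
From the 1:2 ratio, n(Na2CO3) = 1/2 × 7.108 × 10^-3 = 3.554 × 10^-3 mol
mass of Na2CO3 = 3.554 × 10^-3 × 105.99 g/mol = 0.3767 g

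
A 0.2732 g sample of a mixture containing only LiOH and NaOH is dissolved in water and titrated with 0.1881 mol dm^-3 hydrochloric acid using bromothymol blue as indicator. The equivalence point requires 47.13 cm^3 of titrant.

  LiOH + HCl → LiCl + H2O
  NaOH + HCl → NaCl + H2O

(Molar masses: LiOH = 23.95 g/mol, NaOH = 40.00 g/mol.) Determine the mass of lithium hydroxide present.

0.1215 g

n(HCl) = 0.04713 × 0.1881 = 8.865 × 10^-3 mol
Let x = n(LiOH), y = n(NaOH).
Titrant: 1x + 1y = 8.865 × 10^-3;  mass: 23.95x + 40.00y = 0.2732
Solving, x = 5.072 × 10^-3 mol, y = 3.793 × 10^-3 mol
mass of LiOH = 5.072 × 10^-3 × 23.95 = 0.1215 g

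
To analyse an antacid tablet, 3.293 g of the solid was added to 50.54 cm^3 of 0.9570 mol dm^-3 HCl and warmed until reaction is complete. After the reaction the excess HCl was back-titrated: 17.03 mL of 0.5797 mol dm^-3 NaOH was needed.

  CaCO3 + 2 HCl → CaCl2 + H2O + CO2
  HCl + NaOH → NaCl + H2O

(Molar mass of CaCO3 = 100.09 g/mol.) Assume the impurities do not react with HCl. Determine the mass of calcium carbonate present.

n(HCl) added = 0.05054 × 0.9570 = 0.04837 mol
n(NaOH) used in back-titration = 0.01703 × 0.5797 = 9.872 × 10^-3 mol
n(HCl) left over = 9.872 × 10^-3 mol (1:1 ratio)
n(HCl) consumed by analyte = 0.04837 − 9.872 × 10^-3 = 0.03849 mol
From the 1:2 ratio, n(CaCO3) = 1/2 × 0.03849 = 0.01925 mol
mass of CaCO3 = 0.01925 × 100.09 = 1.926 g

1.926 g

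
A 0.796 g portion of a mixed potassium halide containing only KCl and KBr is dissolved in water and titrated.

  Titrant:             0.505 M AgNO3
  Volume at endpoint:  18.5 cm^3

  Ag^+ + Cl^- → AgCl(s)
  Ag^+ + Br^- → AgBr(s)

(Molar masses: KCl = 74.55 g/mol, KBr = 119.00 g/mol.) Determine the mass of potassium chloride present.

0.530 g

n(AgNO3) = 0.0185 × 0.505 = 9.34 × 10^-3 mol
Let x = n(KCl), y = n(KBr).
Titrant: 1x + 1y = 9.34 × 10^-3;  mass: 74.55x + 119.00y = 0.796
Solving, x = 7.10 × 10^-3 mol, y = 2.24 × 10^-3 mol
mass of KCl = 7.10 × 10^-3 × 74.55 = 0.530 g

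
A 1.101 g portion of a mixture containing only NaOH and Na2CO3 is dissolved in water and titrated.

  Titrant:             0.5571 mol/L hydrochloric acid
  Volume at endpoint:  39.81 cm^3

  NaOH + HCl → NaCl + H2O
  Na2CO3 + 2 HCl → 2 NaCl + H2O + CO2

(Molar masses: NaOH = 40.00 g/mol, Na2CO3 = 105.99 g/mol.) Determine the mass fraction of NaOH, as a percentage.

n(HCl) = 0.03981 × 0.5571 = 0.02218 mol
Let x = n(NaOH), y = n(Na2CO3).
Titrant: 1x + 2y = 0.02218;  mass: 40.00x + 105.99y = 1.101
Solving, x = 5.720 × 10^-3 mol, y = 8.229 × 10^-3 mol
mass of NaOH = 5.720 × 10^-3 × 40.00 = 0.2288 g
% NaOH = 0.2288 / 1.101 × 100 = 20.78 %

20.78 %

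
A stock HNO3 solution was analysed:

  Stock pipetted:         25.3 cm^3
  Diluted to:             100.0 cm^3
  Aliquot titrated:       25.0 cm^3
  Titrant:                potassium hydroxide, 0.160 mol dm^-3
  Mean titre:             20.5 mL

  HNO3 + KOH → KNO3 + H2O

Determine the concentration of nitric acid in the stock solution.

0.519 mol/L

n(KOH) = 0.0205 × 0.160 = 3.28 × 10^-3 mol
n(HNO3) in the aliquot = 3.28 × 10^-3 mol (1:1 ratio)
[HNO3]_dilute = 3.28 × 10^-3 / 0.0250 = 0.131 mol/L
Dilution factor = 100.0 / 25.3 = 3.953
[HNO3]_stock = 0.131 × 3.953 = 0.519 mol/L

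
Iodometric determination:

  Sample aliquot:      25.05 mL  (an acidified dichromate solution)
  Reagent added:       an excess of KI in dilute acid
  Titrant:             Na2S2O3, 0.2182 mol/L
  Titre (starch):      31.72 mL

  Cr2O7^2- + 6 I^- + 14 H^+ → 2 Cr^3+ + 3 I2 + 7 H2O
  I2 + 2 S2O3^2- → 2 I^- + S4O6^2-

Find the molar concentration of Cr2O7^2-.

n(S2O3^2-) = 0.03172 × 0.2182 = 6.921 × 10^-3 mol
n(I2) = n(S2O3^2-)/2 = 3.461 × 10^-3 mol
From the 1:3 ratio, n(Cr2O7^2-) in the aliquot = 1/3 × 3.461 × 10^-3 = 1.154 × 10^-3 mol
[Cr2O7^2-] = 1.154 × 10^-3 / 0.02505 = 0.04605 mol/L

0.04605 mol/L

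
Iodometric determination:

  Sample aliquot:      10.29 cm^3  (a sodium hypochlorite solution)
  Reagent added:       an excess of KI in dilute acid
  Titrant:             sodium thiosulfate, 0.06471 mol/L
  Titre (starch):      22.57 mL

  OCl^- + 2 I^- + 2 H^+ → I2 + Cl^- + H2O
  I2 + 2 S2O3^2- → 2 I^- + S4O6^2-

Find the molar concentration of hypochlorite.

n(S2O3^2-) = 0.02257 × 0.06471 = 1.461 × 10^-3 mol
n(I2) = n(S2O3^2-)/2 = 7.303 × 10^-4 mol
n(OCl^-) in the aliquot = 7.303 × 10^-4 mol (1:1 ratio)
[OCl^-] = 7.303 × 10^-4 / 0.01029 = 0.07097 mol/L

0.07097 mol/L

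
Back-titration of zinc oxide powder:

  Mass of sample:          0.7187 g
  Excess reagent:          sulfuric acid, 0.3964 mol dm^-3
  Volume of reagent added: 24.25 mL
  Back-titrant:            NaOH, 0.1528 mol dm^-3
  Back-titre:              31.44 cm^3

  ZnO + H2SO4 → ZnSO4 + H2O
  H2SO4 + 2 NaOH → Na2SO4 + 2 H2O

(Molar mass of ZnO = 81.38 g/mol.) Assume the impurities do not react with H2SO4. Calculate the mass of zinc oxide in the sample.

0.5868 g

n(H2SO4) added = 0.02425 × 0.3964 = 9.613 × 10^-3 mol
n(NaOH) used in back-titration = 0.03144 × 0.1528 = 4.804 × 10^-3 mol
From the 1:2 ratio, n(H2SO4) left over = 1/2 × 4.804 × 10^-3 = 2.402 × 10^-3 mol
n(H2SO4) consumed by analyte = 9.613 × 10^-3 − 2.402 × 10^-3 = 7.211 × 10^-3 mol
n(ZnO) = 7.211 × 10^-3 mol (1:1 ratio)
mass of ZnO = 7.211 × 10^-3 × 81.38 = 0.5868 g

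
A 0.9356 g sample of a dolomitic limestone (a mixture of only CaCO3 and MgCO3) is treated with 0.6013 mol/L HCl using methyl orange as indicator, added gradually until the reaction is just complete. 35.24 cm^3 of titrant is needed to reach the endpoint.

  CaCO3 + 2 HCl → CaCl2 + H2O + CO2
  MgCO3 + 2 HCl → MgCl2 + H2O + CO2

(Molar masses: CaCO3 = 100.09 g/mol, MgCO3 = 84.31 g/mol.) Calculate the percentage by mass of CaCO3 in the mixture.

n(HCl) = 0.03524 × 0.6013 = 0.02119 mol
Let x = n(CaCO3), y = n(MgCO3).
Titrant: 2x + 2y = 0.02119;  mass: 100.09x + 84.31y = 0.9356
Solving, x = 2.683 × 10^-3 mol, y = 7.912 × 10^-3 mol
mass of CaCO3 = 2.683 × 10^-3 × 100.09 = 0.2686 g
% CaCO3 = 0.2686 / 0.9356 × 100 = 28.71 %

28.71 %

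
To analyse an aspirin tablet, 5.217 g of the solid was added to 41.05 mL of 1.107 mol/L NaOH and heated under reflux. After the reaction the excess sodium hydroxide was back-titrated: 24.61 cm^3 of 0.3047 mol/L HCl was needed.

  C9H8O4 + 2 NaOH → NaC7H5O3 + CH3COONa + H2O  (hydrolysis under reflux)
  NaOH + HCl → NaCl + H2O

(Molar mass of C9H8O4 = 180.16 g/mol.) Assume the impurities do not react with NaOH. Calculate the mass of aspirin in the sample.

3.418 g

n(NaOH) added = 0.04105 × 1.107 = 0.04544 mol
n(HCl) used in back-titration = 0.02461 × 0.3047 = 7.499 × 10^-3 mol
n(NaOH) left over = 7.499 × 10^-3 mol (1:1 ratio)
n(NaOH) consumed by analyte = 0.04544 − 7.499 × 10^-3 = 0.03794 mol
From the 1:2 ratio, n(C9H8O4) = 1/2 × 0.03794 = 0.01897 mol
mass of C9H8O4 = 0.01897 × 180.16 = 3.418 g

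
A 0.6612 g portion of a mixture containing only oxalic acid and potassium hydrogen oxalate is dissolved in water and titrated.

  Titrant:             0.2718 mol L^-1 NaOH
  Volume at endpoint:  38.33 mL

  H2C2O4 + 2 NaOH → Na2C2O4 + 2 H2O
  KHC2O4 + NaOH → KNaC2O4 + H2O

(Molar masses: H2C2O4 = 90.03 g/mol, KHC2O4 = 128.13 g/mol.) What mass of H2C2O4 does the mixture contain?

n(NaOH) = 0.03833 × 0.2718 = 0.01042 mol
Let x = n(H2C2O4), y = n(KHC2O4).
Titrant: 2x + 1y = 0.01042;  mass: 90.03x + 128.13y = 0.6612
Solving, x = 4.053 × 10^-3 mol, y = 2.313 × 10^-3 mol
mass of H2C2O4 = 4.053 × 10^-3 × 90.03 = 0.3649 g

0.3649 g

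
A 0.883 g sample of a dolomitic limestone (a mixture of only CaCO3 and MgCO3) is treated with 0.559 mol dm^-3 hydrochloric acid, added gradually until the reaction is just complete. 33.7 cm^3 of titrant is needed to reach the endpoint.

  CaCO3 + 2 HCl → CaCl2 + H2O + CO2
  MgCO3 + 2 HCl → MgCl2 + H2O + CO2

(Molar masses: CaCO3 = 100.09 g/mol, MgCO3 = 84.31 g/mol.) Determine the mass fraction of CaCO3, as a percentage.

n(HCl) = 0.0337 × 0.559 = 0.0188 mol
Let x = n(CaCO3), y = n(MgCO3).
Titrant: 2x + 2y = 0.0188;  mass: 100.09x + 84.31y = 0.883
Solving, x = 5.63 × 10^-3 mol, y = 3.79 × 10^-3 mol
mass of CaCO3 = 5.63 × 10^-3 × 100.09 = 0.564 g
% CaCO3 = 0.564 / 0.883 × 100 = 63.8 %

63.8 %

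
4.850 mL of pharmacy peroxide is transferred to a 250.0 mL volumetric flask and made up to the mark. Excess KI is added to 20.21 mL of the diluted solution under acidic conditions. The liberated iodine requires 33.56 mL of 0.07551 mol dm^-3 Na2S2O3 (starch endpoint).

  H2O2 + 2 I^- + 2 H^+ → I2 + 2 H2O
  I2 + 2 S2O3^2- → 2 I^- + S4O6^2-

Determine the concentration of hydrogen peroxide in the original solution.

3.232 mol/L

n(S2O3^2-) = 0.03356 × 0.07551 = 2.534 × 10^-3 mol
n(I2) = n(S2O3^2-)/2 = 1.267 × 10^-3 mol
n(H2O2) in the aliquot = 1.267 × 10^-3 mol (1:1 ratio)
[H2O2]_dilute = 1.267 × 10^-3 / 0.02021 = 0.06269 mol/L
[H2O2]_original = 0.06269 × 250.0/4.850 = 3.232 mol/L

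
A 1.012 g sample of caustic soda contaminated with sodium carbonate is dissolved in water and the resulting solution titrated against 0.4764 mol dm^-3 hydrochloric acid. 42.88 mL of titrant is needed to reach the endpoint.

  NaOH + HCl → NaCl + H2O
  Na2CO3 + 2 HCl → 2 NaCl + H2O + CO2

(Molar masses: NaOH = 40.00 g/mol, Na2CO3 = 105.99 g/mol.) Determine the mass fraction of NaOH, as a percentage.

21.47 %

n(HCl) = 0.04288 × 0.4764 = 0.02043 mol
Let x = n(NaOH), y = n(Na2CO3).
Titrant: 1x + 2y = 0.02043;  mass: 40.00x + 105.99y = 1.012
Solving, x = 5.432 × 10^-3 mol, y = 7.498 × 10^-3 mol
mass of NaOH = 5.432 × 10^-3 × 40.00 = 0.2173 g
% NaOH = 0.2173 / 1.012 × 100 = 21.47 %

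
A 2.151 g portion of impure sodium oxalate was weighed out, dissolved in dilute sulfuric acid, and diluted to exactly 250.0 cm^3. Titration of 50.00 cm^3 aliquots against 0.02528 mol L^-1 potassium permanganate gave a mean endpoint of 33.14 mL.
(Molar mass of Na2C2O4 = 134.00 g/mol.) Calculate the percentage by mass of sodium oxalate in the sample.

2 MnO4^- + 5 C2O4^2- + 16 H^+ → 2 Mn^2+ + 10 CO2 + 8 H2O
n(KMnO4) per titration = 0.03314 × 0.02528 = 8.378 × 10^-4 mol
From the 5:2 ratio, n(Na2C2O4) in each aliquot = 5/2 × 8.378 × 10^-4 = 2.094 × 10^-3 mol
n(Na2C2O4) in the whole flask = 2.094 × 10^-3 × 250.0/50.00 = 0.01047 mol
mass of Na2C2O4 = 0.01047 × 134.00 = 1.403 g
% Na2C2O4 = 1.403 / 2.151 × 100 = 65.24 %

65.24 %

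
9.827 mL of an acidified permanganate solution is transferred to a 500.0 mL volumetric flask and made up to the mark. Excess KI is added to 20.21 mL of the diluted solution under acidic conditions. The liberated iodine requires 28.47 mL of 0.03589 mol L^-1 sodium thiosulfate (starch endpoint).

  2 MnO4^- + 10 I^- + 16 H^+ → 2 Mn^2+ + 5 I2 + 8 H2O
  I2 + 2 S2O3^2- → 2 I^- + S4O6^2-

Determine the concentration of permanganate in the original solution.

n(S2O3^2-) = 0.02847 × 0.03589 = 1.022 × 10^-3 mol
n(I2) = n(S2O3^2-)/2 = 5.109 × 10^-4 mol
From the 2:5 ratio, n(MnO4^-) in the aliquot = 2/5 × 5.109 × 10^-4 = 2.044 × 10^-4 mol
[MnO4^-]_dilute = 2.044 × 10^-4 / 0.02021 = 0.01011 mol/L
[MnO4^-]_original = 0.01011 × 500.0/9.827 = 0.5145 mol/L

0.5145 mol/L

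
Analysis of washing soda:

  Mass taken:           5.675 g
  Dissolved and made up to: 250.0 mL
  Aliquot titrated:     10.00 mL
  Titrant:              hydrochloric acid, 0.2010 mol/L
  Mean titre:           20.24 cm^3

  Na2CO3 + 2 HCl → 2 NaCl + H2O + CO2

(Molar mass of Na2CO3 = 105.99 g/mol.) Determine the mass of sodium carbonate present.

5.390 g

n(HCl) per titration = 0.02024 × 0.2010 = 4.068 × 10^-3 mol
From the 1:2 ratio, n(Na2CO3) in each aliquot = 1/2 × 4.068 × 10^-3 = 2.034 × 10^-3 mol
n(Na2CO3) in the whole flask = 2.034 × 10^-3 × 250.0/10.00 = 0.05085 mol
mass of Na2CO3 = 0.05085 × 105.99 = 5.390 g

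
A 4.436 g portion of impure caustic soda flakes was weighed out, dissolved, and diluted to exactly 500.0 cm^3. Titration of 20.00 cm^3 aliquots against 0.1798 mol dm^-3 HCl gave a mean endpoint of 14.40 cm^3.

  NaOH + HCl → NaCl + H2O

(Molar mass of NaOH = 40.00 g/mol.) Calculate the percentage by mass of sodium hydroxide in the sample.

n(HCl) per titration = 0.01440 × 0.1798 = 2.589 × 10^-3 mol
n(NaOH) in each aliquot = 2.589 × 10^-3 mol (1:1 ratio)
n(NaOH) in the whole flask = 2.589 × 10^-3 × 500.0/20.00 = 0.06473 mol
mass of NaOH = 0.06473 × 40.00 = 2.589 g
% NaOH = 2.589 / 4.436 × 100 = 58.37 %

58.37 %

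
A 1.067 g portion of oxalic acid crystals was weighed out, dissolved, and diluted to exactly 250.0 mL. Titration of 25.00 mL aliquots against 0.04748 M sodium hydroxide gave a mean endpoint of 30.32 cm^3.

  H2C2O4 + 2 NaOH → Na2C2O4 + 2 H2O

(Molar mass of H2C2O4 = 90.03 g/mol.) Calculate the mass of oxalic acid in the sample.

n(NaOH) per titration = 0.03032 × 0.04748 = 1.440 × 10^-3 mol
From the 1:2 ratio, n(H2C2O4) in each aliquot = 1/2 × 1.440 × 10^-3 = 7.198 × 10^-4 mol
n(H2C2O4) in the whole flask = 7.198 × 10^-4 × 250.0/25.00 = 7.198 × 10^-3 mol
mass of H2C2O4 = 7.198 × 10^-3 × 90.03 = 0.6480 g

0.6480 g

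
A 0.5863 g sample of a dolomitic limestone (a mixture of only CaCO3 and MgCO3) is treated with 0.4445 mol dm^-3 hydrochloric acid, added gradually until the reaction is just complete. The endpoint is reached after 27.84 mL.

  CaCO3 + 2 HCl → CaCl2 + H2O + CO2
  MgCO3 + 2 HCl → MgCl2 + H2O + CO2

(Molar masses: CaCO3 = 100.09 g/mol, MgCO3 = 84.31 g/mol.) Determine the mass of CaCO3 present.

0.4100 g

n(HCl) = 0.02784 × 0.4445 = 0.01237 mol
Let x = n(CaCO3), y = n(MgCO3).
Titrant: 2x + 2y = 0.01237;  mass: 100.09x + 84.31y = 0.5863
Solving, x = 4.096 × 10^-3 mol, y = 2.091 × 10^-3 mol
mass of CaCO3 = 4.096 × 10^-3 × 100.09 = 0.4100 g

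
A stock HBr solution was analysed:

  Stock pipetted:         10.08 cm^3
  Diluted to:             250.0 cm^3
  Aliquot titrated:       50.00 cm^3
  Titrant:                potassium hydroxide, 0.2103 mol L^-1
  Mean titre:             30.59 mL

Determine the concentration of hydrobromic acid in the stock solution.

3.191 mol/L

HBr + KOH → KBr + H2O
n(KOH) = 0.03059 × 0.2103 = 6.433 × 10^-3 mol
n(HBr) in the aliquot = 6.433 × 10^-3 mol (1:1 ratio)
[HBr]_dilute = 6.433 × 10^-3 / 0.05000 = 0.1287 mol/L
Dilution factor = 250.0 / 10.08 = 24.80
[HBr]_stock = 0.1287 × 24.80 = 3.191 mol/L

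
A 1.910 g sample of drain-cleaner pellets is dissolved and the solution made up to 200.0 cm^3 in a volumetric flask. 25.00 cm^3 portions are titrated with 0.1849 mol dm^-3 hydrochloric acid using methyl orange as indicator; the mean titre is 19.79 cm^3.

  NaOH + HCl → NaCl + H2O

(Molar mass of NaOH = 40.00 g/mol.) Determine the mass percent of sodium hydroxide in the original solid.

n(HCl) per titration = 0.01979 × 0.1849 = 3.659 × 10^-3 mol
n(NaOH) in each aliquot = 3.659 × 10^-3 mol (1:1 ratio)
n(NaOH) in the whole flask = 3.659 × 10^-3 × 200.0/25.00 = 0.02927 mol
mass of NaOH = 0.02927 × 40.00 = 1.171 g
% NaOH = 1.171 / 1.910 × 100 = 61.31 %

61.31 %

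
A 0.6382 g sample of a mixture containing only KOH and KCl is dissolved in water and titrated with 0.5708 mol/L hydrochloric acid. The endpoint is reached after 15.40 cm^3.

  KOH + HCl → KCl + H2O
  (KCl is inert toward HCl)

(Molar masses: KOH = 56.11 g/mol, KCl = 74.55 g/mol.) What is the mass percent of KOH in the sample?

n(HCl) = 0.01540 × 0.5708 = 8.790 × 10^-3 mol
Let x = n(KOH), y = n(KCl).
Titrant: 1x = 8.790 × 10^-3;  mass: 56.11x + 74.55y = 0.6382
Solving, x = 8.790 × 10^-3 mol, y = 1.945 × 10^-3 mol
mass of KOH = 8.790 × 10^-3 × 56.11 = 0.4932 g
% KOH = 0.4932 / 0.6382 × 100 = 77.28 %

77.28 %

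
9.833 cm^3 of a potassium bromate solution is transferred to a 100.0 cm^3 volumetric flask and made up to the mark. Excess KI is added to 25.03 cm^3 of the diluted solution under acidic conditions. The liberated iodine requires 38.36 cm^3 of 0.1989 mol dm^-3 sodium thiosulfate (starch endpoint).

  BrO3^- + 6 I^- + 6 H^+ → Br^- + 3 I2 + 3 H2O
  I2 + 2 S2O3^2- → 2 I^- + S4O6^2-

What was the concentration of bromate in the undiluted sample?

0.5167 mol/L

n(S2O3^2-) = 0.03836 × 0.1989 = 7.630 × 10^-3 mol
n(I2) = n(S2O3^2-)/2 = 3.815 × 10^-3 mol
From the 1:3 ratio, n(BrO3^-) in the aliquot = 1/3 × 3.815 × 10^-3 = 1.272 × 10^-3 mol
[BrO3^-]_dilute = 1.272 × 10^-3 / 0.02503 = 0.05080 mol/L
[BrO3^-]_original = 0.05080 × 100.0/9.833 = 0.5167 mol/L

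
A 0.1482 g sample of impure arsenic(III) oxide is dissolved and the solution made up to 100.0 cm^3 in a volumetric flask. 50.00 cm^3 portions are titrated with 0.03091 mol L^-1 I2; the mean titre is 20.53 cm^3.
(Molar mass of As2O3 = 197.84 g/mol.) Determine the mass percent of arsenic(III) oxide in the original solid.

As2O3 + 2 I2 + 2 H2O → As2O5 + 4 HI
n(I2) per titration = 0.02053 × 0.03091 = 6.346 × 10^-4 mol
From the 1:2 ratio, n(As2O3) in each aliquot = 1/2 × 6.346 × 10^-4 = 3.173 × 10^-4 mol
n(As2O3) in the whole flask = 3.173 × 10^-4 × 100.0/50.00 = 6.346 × 10^-4 mol
mass of As2O3 = 6.346 × 10^-4 × 197.84 = 0.1255 g
% As2O3 = 0.1255 / 0.1482 × 100 = 84.71 %

84.71 %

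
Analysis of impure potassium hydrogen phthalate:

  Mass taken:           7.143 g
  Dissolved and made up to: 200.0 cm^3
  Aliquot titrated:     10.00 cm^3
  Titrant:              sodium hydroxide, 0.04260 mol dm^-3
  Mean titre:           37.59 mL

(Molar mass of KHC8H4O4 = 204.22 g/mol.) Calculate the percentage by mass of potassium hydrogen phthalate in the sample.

91.57 %

KHC8H4O4 + NaOH → KNaC8H4O4 + H2O
n(NaOH) per titration = 0.03759 × 0.04260 = 1.601 × 10^-3 mol
n(KHC8H4O4) in each aliquot = 1.601 × 10^-3 mol (1:1 ratio)
n(KHC8H4O4) in the whole flask = 1.601 × 10^-3 × 200.0/10.00 = 0.03203 mol
mass of KHC8H4O4 = 0.03203 × 204.22 = 6.540 g
% KHC8H4O4 = 6.540 / 7.143 × 100 = 91.57 %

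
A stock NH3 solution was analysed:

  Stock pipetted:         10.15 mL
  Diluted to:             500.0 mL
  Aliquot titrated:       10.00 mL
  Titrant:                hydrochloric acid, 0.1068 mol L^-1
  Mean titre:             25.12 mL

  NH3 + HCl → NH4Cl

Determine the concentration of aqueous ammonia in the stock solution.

13.22 mol/L

n(HCl) = 0.02512 × 0.1068 = 2.683 × 10^-3 mol
n(NH3) in the aliquot = 2.683 × 10^-3 mol (1:1 ratio)
[NH3]_dilute = 2.683 × 10^-3 / 0.01000 = 0.2683 mol/L
Dilution factor = 500.0 / 10.15 = 49.26
[NH3]_stock = 0.2683 × 49.26 = 13.22 mol/L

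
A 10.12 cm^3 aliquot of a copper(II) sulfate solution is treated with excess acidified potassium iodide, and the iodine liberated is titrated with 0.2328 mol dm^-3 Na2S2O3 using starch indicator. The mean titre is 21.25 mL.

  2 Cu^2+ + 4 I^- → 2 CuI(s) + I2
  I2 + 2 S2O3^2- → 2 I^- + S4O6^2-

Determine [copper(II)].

n(S2O3^2-) = 0.02125 × 0.2328 = 4.947 × 10^-3 mol
n(I2) = n(S2O3^2-)/2 = 2.474 × 10^-3 mol
From the 2:1 ratio, n(Cu2+) in the aliquot = 2/1 × 2.474 × 10^-3 = 4.947 × 10^-3 mol
[Cu2+] = 4.947 × 10^-3 / 0.01012 = 0.4888 mol/L

0.4888 mol/L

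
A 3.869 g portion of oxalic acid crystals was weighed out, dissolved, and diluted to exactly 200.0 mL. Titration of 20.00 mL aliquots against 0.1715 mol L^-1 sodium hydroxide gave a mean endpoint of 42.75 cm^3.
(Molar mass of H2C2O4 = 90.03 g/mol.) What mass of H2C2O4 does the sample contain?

3.300 g

H2C2O4 + 2 NaOH → Na2C2O4 + 2 H2O
n(NaOH) per titration = 0.04275 × 0.1715 = 7.332 × 10^-3 mol
From the 1:2 ratio, n(H2C2O4) in each aliquot = 1/2 × 7.332 × 10^-3 = 3.666 × 10^-3 mol
n(H2C2O4) in the whole flask = 3.666 × 10^-3 × 200.0/20.00 = 0.03666 mol
mass of H2C2O4 = 0.03666 × 90.03 = 3.300 g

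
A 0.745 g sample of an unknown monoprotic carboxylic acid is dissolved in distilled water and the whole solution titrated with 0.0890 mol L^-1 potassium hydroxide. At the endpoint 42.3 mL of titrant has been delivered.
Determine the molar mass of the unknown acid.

n(KOH) = 0.0423 L × 0.0890 mol/L = 3.76 × 10^-3 mol
n(HA) = 3.76 × 10^-3 mol (1:1 ratio)
M = m / n = 0.745 g / 3.76 × 10^-3 mol = 198 g/mol

198 g/mol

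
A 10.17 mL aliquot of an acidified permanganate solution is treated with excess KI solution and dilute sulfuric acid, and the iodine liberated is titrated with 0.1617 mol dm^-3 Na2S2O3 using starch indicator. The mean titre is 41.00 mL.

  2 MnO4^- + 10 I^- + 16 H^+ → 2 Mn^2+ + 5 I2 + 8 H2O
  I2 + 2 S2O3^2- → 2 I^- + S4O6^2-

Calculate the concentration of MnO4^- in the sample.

0.1304 mol/L

n(S2O3^2-) = 0.04100 × 0.1617 = 6.630 × 10^-3 mol
n(I2) = n(S2O3^2-)/2 = 3.315 × 10^-3 mol
From the 2:5 ratio, n(MnO4^-) in the aliquot = 2/5 × 3.315 × 10^-3 = 1.326 × 10^-3 mol
[MnO4^-] = 1.326 × 10^-3 / 0.01017 = 0.1304 mol/L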